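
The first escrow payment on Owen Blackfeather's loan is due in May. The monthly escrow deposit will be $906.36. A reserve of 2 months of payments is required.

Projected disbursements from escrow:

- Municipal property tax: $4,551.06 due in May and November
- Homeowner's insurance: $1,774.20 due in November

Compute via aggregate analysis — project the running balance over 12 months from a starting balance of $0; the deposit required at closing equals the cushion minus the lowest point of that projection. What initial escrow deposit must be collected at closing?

Cushion = 2 × $906.36 = $1,812.72
Trial balance (start $0, +$906.36 each month, − disbursements):
  May: +$906.36 − $4,551.06 → -$3,644.70
  Jun: +$906.36 → -$2,738.34
  Jul: +$906.36 → -$1,831.98
  Aug: +$906.36 → -$925.62
  Sep: +$906.36 → -$19.26
  Oct: +$906.36 → $887.10
  Nov: +$906.36 − $6,325.26 → -$4,531.80
  Dec: +$906.36 → -$3,625.44
  Jan: +$906.36 → -$2,719.08
  Feb: +$906.36 → -$1,812.72
  Mar: +$906.36 → -$906.36
  Apr: +$906.36 → $0.00
Lowest trial balance = -$4,531.80 (Nov)
Initial deposit = cushion − low point = $1,812.72 − (-$4,531.80) = $6,344.52

$6,344.52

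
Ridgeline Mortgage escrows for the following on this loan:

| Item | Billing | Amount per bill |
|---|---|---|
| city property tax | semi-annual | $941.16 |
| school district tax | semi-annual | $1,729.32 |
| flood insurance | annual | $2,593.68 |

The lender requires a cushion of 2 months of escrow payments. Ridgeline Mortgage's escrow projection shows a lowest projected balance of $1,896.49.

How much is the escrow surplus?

$574.05

City property tax = $941.16 × 2 = $1,882.32 annually
School district tax = $1,729.32 × 2 = $3,458.64 annually
Flood insurance = $2,593.68 annually
Annual escrow total = $7,934.64
Monthly escrow = $7,934.64 / 12 = $661.22
Cushion = 2 × $661.22 = $1,322.44
Excess over cushion: $1,896.49 − $1,322.44 = $574.05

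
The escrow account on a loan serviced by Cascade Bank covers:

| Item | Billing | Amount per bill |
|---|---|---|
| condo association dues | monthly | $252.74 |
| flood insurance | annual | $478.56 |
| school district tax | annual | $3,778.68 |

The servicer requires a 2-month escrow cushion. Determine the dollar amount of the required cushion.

$1,215.02

Condo association dues = $252.74 × 12 = $3,032.88
Flood insurance = $478.56
School district tax = $3,778.68
Annual escrow total = $3,032.88 + $478.56 + $3,778.68 = $7,290.12
Base monthly escrow = $7,290.12 ÷ 12 = $607.51
Reserve = 2 × $607.51 = $1,215.02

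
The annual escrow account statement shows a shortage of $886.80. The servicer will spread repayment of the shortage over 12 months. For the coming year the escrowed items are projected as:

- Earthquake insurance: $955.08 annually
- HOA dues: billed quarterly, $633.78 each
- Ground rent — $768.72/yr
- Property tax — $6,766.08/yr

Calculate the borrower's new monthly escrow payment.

Earthquake insurance — $955.08/yr
HOA dues — $633.78 × 4 = $2,535.12/yr
Ground rent — $768.72/yr
Property tax — $6,766.08/yr
Yearly total = $955.08 + $2,535.12 + $768.72 + $6,766.08 = $11,025.00
Base monthly escrow = $11,025.00 ÷ 12 = $918.75
Shortage per month = $886.80 / 12 = $73.90
Adjusted monthly = $918.75 + $73.90 = $992.65

$992.65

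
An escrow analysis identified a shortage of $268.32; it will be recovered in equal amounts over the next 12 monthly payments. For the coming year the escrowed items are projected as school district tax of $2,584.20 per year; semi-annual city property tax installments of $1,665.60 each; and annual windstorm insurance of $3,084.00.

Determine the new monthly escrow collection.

School district tax: $2,584.20 annually
City property tax: $1,665.60 × 2 = $3,331.20 annually
Windstorm insurance: $3,084.00 annually
Yearly total = $2,584.20 + $3,331.20 + $3,084.00 = $8,999.40
Per month = $8,999.40 / 12 = $749.95
Monthly shortage recovery: $268.32 / 12 = $22.36
New monthly escrow = $749.95 + $22.36 = $772.31

$772.31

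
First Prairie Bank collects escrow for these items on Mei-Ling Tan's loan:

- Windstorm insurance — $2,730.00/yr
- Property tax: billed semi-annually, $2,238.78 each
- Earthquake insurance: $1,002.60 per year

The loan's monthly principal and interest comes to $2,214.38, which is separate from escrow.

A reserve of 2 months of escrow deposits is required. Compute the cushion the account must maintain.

Windstorm insurance = $2,730.00 annually
Property tax = $2,238.78 × 2 = $4,477.56 annually
Earthquake insurance = $1,002.60 annually
Yearly total = $8,210.16
Base monthly escrow = $8,210.16 / 12 = $684.18
Required cushion = 2 × $684.18 = $1,368.36

$1,368.36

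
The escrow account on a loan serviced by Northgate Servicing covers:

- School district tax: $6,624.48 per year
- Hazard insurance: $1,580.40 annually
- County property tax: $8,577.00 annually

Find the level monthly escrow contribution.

$1,398.49

School district tax = $6,624.48/yr
Hazard insurance = $1,580.40/yr
County property tax = $8,577.00/yr
Combined annual = $16,781.88
Base monthly escrow = $16,781.88 ÷ 12 = $1,398.49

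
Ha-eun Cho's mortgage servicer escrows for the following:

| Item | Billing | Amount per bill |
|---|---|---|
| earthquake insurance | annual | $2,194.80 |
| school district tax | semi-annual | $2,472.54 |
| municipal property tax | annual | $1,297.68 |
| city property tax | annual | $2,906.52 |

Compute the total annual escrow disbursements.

$11,344.08

Earthquake insurance — $2,194.80 per year
School district tax — $2,472.54 × 2 = $4,945.08 per year
Municipal property tax — $1,297.68 per year
City property tax — $2,906.52 per year
Combined annual = $2,194.80 + $4,945.08 + $1,297.68 + $2,906.52 = $11,344.08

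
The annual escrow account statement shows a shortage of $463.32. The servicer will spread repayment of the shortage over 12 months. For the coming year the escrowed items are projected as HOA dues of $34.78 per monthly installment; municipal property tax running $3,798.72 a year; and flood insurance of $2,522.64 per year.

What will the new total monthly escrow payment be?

HOA dues: $34.78 × 12 = $417.36 annually
Municipal property tax: $3,798.72 annually
Flood insurance: $2,522.64 annually
Total per year = $417.36 + $3,798.72 + $2,522.64 = $6,738.72
Per month = $6,738.72 / 12 = $561.56
Monthly shortage recovery: $463.32 / 12 = $38.61
New monthly escrow = $561.56 + $38.61 = $600.17

$600.17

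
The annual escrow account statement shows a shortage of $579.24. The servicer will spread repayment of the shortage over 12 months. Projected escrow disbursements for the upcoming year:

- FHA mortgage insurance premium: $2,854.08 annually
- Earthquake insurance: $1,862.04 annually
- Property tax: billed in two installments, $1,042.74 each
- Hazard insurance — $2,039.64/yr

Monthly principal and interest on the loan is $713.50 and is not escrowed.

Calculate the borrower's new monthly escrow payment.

$785.04

FHA mortgage insurance premium — $2,854.08 annually
Earthquake insurance — $1,862.04 annually
Property tax — $1,042.74 × 2 = $2,085.48 annually
Hazard insurance — $2,039.64 annually
Combined annual = $2,854.08 + $1,862.04 + $2,085.48 + $2,039.64 = $8,841.24
Per month = $8,841.24 / 12 = $736.77
Monthly shortage recovery: $579.24 ÷ 12 = $48.27
New monthly escrow = $736.77 + $48.27 = $785.04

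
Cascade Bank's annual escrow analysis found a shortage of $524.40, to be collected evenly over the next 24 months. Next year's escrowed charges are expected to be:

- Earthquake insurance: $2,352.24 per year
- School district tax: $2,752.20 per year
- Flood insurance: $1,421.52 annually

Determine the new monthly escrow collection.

Earthquake insurance — $2,352.24
School district tax — $2,752.20
Flood insurance — $1,421.52
Total per year = $6,525.96
Monthly = $6,525.96 / 12 = $543.83
Shortage spread = $524.40 ÷ 24 = $21.85/mo
New monthly escrow = $543.83 + $21.85 = $565.68

$565.68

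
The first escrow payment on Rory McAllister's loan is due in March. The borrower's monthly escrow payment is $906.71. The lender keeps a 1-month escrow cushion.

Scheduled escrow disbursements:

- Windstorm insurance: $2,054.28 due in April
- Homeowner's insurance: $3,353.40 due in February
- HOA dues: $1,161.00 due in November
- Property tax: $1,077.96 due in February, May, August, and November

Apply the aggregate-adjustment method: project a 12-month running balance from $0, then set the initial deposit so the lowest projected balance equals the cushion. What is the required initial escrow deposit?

Cushion = 1 × $906.71 = $906.71
Trial balance (start $0, +$906.71 each month, − disbursements):
  Mar: +$906.71 → $906.71
  Apr: +$906.71 − $2,054.28 → -$240.86
  May: +$906.71 − $1,077.96 → -$412.11
  Jun: +$906.71 → $494.60
  Jul: +$906.71 → $1,401.31
  Aug: +$906.71 − $1,077.96 → $1,230.06
  Sep: +$906.71 → $2,136.77
  Oct: +$906.71 → $3,043.48
  Nov: +$906.71 − $2,238.96 → $1,711.23
  Dec: +$906.71 → $2,617.94
  Jan: +$906.71 → $3,524.65
  Feb: +$906.71 − $4,431.36 → $0.00
Lowest trial balance = -$412.11 (May)
Initial deposit = cushion − low point = $906.71 − (-$412.11) = $1,318.82

$1,318.82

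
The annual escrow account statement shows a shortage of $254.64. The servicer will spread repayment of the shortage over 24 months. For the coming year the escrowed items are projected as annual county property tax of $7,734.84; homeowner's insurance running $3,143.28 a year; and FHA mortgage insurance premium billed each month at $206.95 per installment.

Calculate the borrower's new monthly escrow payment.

County property tax: $7,734.84 per year
Homeowner's insurance: $3,143.28 per year
FHA mortgage insurance premium: $206.95 × 12 = $2,483.40 per year
Combined annual = $7,734.84 + $3,143.28 + $2,483.40 = $13,361.52
Base monthly escrow = $13,361.52 / 12 = $1,113.46
Shortage spread = $254.64 / 24 = $10.61/mo
New monthly escrow = $1,113.46 + $10.61 = $1,124.07

$1,124.07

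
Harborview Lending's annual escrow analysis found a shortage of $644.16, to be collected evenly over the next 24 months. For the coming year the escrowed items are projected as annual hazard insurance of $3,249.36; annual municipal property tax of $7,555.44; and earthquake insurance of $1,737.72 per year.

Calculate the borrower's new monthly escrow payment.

Hazard insurance = $3,249.36 annually
Municipal property tax = $7,555.44 annually
Earthquake insurance = $1,737.72 annually
Total per year = $12,542.52
Base monthly escrow = $12,542.52 ÷ 12 = $1,045.21
Shortage spread = $644.16 / 24 = $26.84/mo
Adjusted monthly = $1,045.21 + $26.84 = $1,072.05

$1,072.05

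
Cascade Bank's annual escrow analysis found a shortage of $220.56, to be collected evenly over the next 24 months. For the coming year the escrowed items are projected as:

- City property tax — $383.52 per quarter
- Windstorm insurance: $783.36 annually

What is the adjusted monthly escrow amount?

City property tax: $383.52 × 4 = $1,534.08/yr
Windstorm insurance: $783.36/yr
Total annual escrow = $2,317.44
Per month = $2,317.44 / 12 = $193.12
Shortage spread = $220.56 ÷ 24 = $9.19/mo
New monthly escrow = $193.12 + $9.19 = $202.31

$202.31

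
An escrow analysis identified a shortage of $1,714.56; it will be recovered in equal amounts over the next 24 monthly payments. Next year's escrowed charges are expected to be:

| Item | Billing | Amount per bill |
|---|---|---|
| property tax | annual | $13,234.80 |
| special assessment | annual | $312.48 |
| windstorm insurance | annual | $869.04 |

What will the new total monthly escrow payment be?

$1,272.80

Property tax = $13,234.80 annually
Special assessment = $312.48 annually
Windstorm insurance = $869.04 annually
Annual escrow total = $13,234.80 + $312.48 + $869.04 = $14,416.32
Monthly escrow = $14,416.32 ÷ 12 = $1,201.36
Shortage per month = $1,714.56 ÷ 24 = $71.44
Adjusted monthly = $1,201.36 + $71.44 = $1,272.80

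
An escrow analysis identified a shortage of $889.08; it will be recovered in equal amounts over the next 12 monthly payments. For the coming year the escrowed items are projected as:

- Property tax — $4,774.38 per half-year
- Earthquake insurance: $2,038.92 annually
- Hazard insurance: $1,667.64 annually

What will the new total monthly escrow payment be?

Property tax — $4,774.38 × 2 = $9,548.76 annually
Earthquake insurance — $2,038.92 annually
Hazard insurance — $1,667.64 annually
Total per year = $9,548.76 + $2,038.92 + $1,667.64 = $13,255.32
Monthly = $13,255.32 / 12 = $1,104.61
Shortage spread = $889.08 / 12 = $74.09/mo
Adjusted monthly = $1,104.61 + $74.09 = $1,178.70

$1,178.70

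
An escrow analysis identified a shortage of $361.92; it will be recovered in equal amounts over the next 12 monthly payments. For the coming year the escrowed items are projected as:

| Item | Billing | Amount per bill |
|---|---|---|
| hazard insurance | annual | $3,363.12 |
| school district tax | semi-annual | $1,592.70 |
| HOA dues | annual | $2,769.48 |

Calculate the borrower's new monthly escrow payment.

$806.66

Hazard insurance — $3,363.12
School district tax — $1,592.70 × 2 = $3,185.40
HOA dues — $2,769.48
Total per year = $3,363.12 + $3,185.40 + $2,769.48 = $9,318.00
Base monthly escrow = $9,318.00 / 12 = $776.50
Shortage per month = $361.92 / 12 = $30.16
New monthly escrow = $776.50 + $30.16 = $806.66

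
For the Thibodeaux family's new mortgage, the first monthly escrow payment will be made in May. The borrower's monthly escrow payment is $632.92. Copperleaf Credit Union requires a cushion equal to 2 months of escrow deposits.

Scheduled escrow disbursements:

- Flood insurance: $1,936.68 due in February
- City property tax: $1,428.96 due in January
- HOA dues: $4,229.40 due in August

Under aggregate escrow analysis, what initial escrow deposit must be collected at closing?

$2,963.56

Cushion = 2 × $632.92 = $1,265.84
Trial balance (start $0, +$632.92 each month, − disbursements):
  May: +$632.92 → $632.92
  Jun: +$632.92 → $1,265.84
  Jul: +$632.92 → $1,898.76
  Aug: +$632.92 − $4,229.40 → -$1,697.72
  Sep: +$632.92 → -$1,064.80
  Oct: +$632.92 → -$431.88
  Nov: +$632.92 → $201.04
  Dec: +$632.92 → $833.96
  Jan: +$632.92 − $1,428.96 → $37.92
  Feb: +$632.92 − $1,936.68 → -$1,265.84
  Mar: +$632.92 → -$632.92
  Apr: +$632.92 → $0.00
Lowest trial balance = -$1,697.72 (Aug)
Initial deposit = cushion − low point = $1,265.84 − (-$1,697.72) = $2,963.56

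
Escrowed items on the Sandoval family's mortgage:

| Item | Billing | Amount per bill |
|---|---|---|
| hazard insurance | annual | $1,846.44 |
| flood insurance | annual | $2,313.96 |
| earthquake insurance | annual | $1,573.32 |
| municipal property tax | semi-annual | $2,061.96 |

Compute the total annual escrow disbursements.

Hazard insurance — $1,846.44/yr
Flood insurance — $2,313.96/yr
Earthquake insurance — $1,573.32/yr
Municipal property tax — $2,061.96 × 2 = $4,123.92/yr
Yearly total = $1,846.44 + $2,313.96 + $1,573.32 + $4,123.92 = $9,857.64

$9,857.64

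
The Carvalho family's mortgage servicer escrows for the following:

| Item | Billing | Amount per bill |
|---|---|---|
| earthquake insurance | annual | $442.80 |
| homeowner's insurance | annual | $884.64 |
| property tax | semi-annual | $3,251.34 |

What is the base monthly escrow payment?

Earthquake insurance — $442.80
Homeowner's insurance — $884.64
Property tax — $3,251.34 × 2 = $6,502.68
Annual escrow total = $442.80 + $884.64 + $6,502.68 = $7,830.12
Monthly escrow = $7,830.12 / 12 = $652.51

$652.51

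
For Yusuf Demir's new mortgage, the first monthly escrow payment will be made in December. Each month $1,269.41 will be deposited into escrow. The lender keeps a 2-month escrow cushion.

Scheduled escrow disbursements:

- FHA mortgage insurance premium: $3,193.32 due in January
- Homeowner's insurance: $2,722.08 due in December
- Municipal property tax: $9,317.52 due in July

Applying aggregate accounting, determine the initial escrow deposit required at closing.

Cushion = 2 × $1,269.41 = $2,538.82
Trial balance (start $0, +$1,269.41 each month, − disbursements):
  Dec: +$1,269.41 − $2,722.08 → -$1,452.67
  Jan: +$1,269.41 − $3,193.32 → -$3,376.58
  Feb: +$1,269.41 → -$2,107.17
  Mar: +$1,269.41 → -$837.76
  Apr: +$1,269.41 → $431.65
  May: +$1,269.41 → $1,701.06
  Jun: +$1,269.41 → $2,970.47
  Jul: +$1,269.41 − $9,317.52 → -$5,077.64
  Aug: +$1,269.41 → -$3,808.23
  Sep: +$1,269.41 → -$2,538.82
  Oct: +$1,269.41 → -$1,269.41
  Nov: +$1,269.41 → $0.00
Lowest trial balance = -$5,077.64 (Jul)
Initial deposit = cushion − low point = $2,538.82 − (-$5,077.64) = $7,616.46

$7,616.46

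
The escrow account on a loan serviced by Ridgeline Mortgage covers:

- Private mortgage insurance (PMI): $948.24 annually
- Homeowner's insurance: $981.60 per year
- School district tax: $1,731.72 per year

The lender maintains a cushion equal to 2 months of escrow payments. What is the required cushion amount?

Private mortgage insurance (PMI): $948.24
Homeowner's insurance: $981.60
School district tax: $1,731.72
Total per year = $948.24 + $981.60 + $1,731.72 = $3,661.56
Monthly escrow = $3,661.56 / 12 = $305.13
Required cushion = 2 × $305.13 = $610.26

$610.26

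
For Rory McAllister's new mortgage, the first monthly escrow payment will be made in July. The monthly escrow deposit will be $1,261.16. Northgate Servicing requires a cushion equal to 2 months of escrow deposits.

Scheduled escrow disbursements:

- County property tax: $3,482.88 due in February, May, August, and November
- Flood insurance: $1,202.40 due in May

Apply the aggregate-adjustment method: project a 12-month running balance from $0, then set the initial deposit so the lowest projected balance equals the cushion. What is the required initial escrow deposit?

$3,783.48

Cushion = 2 × $1,261.16 = $2,522.32
Trial balance (start $0, +$1,261.16 each month, − disbursements):
  Jul: +$1,261.16 → $1,261.16
  Aug: +$1,261.16 − $3,482.88 → -$960.56
  Sep: +$1,261.16 → $300.60
  Oct: +$1,261.16 → $1,561.76
  Nov: +$1,261.16 − $3,482.88 → -$659.96
  Dec: +$1,261.16 → $601.20
  Jan: +$1,261.16 → $1,862.36
  Feb: +$1,261.16 − $3,482.88 → -$359.36
  Mar: +$1,261.16 → $901.80
  Apr: +$1,261.16 → $2,162.96
  May: +$1,261.16 − $4,685.28 → -$1,261.16
  Jun: +$1,261.16 → $0.00
Lowest trial balance = -$1,261.16 (May)
Initial deposit = cushion − low point = $2,522.32 − (-$1,261.16) = $3,783.48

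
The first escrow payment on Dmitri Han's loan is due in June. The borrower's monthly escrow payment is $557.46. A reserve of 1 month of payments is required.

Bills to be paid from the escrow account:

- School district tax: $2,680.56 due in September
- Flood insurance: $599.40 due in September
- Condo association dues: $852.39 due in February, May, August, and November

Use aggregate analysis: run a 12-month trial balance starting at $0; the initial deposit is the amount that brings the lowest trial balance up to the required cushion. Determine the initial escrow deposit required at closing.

$2,459.97

Cushion = 1 × $557.46 = $557.46
Trial balance (start $0, +$557.46 each month, − disbursements):
  Jun: +$557.46 → $557.46
  Jul: +$557.46 → $1,114.92
  Aug: +$557.46 − $852.39 → $819.99
  Sep: +$557.46 − $3,279.96 → -$1,902.51
  Oct: +$557.46 → -$1,345.05
  Nov: +$557.46 − $852.39 → -$1,639.98
  Dec: +$557.46 → -$1,082.52
  Jan: +$557.46 → -$525.06
  Feb: +$557.46 − $852.39 → -$819.99
  Mar: +$557.46 → -$262.53
  Apr: +$557.46 → $294.93
  May: +$557.46 − $852.39 → $0.00
Lowest trial balance = -$1,902.51 (Sep)
Initial deposit = cushion − low point = $557.46 − (-$1,902.51) = $2,459.97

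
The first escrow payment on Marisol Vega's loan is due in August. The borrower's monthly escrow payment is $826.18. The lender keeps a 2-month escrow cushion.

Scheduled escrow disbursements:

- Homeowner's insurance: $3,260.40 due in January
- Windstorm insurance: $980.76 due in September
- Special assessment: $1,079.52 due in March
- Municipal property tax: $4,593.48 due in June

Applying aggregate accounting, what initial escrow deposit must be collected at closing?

Cushion = 2 × $826.18 = $1,652.36
Trial balance (start $0, +$826.18 each month, − disbursements):
  Aug: +$826.18 → $826.18
  Sep: +$826.18 − $980.76 → $671.60
  Oct: +$826.18 → $1,497.78
  Nov: +$826.18 → $2,323.96
  Dec: +$826.18 → $3,150.14
  Jan: +$826.18 − $3,260.40 → $715.92
  Feb: +$826.18 → $1,542.10
  Mar: +$826.18 − $1,079.52 → $1,288.76
  Apr: +$826.18 → $2,114.94
  May: +$826.18 → $2,941.12
  Jun: +$826.18 − $4,593.48 → -$826.18
  Jul: +$826.18 → $0.00
Lowest trial balance = -$826.18 (Jun)
Initial deposit = cushion − low point = $1,652.36 − (-$826.18) = $2,478.54

$2,478.54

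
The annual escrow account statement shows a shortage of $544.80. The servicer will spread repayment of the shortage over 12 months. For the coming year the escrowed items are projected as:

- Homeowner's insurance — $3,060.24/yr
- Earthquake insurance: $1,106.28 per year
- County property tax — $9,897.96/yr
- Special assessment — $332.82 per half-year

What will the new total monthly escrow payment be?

$1,272.91

Homeowner's insurance: $3,060.24
Earthquake insurance: $1,106.28
County property tax: $9,897.96
Special assessment: $332.82 × 2 = $665.64
Yearly total = $3,060.24 + $1,106.28 + $9,897.96 + $665.64 = $14,730.12
Monthly = $14,730.12 / 12 = $1,227.51
Shortage spread = $544.80 ÷ 12 = $45.40/mo
New monthly escrow = $1,227.51 + $45.40 = $1,272.91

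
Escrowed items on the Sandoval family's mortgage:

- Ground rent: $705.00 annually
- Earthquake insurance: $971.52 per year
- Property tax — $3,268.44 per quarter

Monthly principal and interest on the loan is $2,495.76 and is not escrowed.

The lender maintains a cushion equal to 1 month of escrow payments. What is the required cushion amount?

$1,229.19

Ground rent — $705.00/yr
Earthquake insurance — $971.52/yr
Property tax — $3,268.44 × 4 = $13,073.76/yr
Total per year = $14,750.28
Base monthly escrow = $14,750.28 / 12 = $1,229.19
Required cushion = 1 × $1,229.19 = $1,229.19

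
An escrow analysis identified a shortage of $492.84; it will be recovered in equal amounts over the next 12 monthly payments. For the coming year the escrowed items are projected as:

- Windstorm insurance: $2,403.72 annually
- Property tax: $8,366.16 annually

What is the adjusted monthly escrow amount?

Windstorm insurance = $2,403.72/yr
Property tax = $8,366.16/yr
Total annual escrow = $10,769.88
Base monthly escrow = $10,769.88 ÷ 12 = $897.49
Monthly shortage recovery: $492.84 ÷ 12 = $41.07
Adjusted monthly = $897.49 + $41.07 = $938.56

$938.56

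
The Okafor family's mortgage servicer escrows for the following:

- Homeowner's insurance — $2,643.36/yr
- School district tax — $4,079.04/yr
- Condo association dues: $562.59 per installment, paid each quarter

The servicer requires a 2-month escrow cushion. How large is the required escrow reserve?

Homeowner's insurance = $2,643.36
School district tax = $4,079.04
Condo association dues = $562.59 × 4 = $2,250.36
Combined annual = $2,643.36 + $4,079.04 + $2,250.36 = $8,972.76
Monthly = $8,972.76 ÷ 12 = $747.73
Cushion = 2 × $747.73 = $1,495.46

$1,495.46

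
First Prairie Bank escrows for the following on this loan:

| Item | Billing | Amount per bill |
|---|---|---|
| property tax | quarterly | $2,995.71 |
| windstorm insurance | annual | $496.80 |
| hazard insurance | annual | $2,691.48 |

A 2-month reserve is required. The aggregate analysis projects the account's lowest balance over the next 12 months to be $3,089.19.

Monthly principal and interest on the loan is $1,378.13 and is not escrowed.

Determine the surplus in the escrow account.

$560.67

Property tax = $2,995.71 × 4 = $11,982.84 annually
Windstorm insurance = $496.80 annually
Hazard insurance = $2,691.48 annually
Annual escrow total = $11,982.84 + $496.80 + $2,691.48 = $15,171.12
Monthly = $15,171.12 ÷ 12 = $1,264.26
Required cushion = 2 × $1,264.26 = $2,528.52
Surplus = $3,089.19 − $2,528.52 = $560.67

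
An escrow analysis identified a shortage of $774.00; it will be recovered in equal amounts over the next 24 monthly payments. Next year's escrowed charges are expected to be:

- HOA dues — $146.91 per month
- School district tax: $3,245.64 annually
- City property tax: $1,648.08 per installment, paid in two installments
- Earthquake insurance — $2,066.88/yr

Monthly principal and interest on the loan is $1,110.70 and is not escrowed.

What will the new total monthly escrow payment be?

$896.55

HOA dues: $146.91 × 12 = $1,762.92
School district tax: $3,245.64
City property tax: $1,648.08 × 2 = $3,296.16
Earthquake insurance: $2,066.88
Total annual escrow = $10,371.60
Monthly = $10,371.60 / 12 = $864.30
Monthly shortage recovery: $774.00 / 24 = $32.25
New monthly escrow = $864.30 + $32.25 = $896.55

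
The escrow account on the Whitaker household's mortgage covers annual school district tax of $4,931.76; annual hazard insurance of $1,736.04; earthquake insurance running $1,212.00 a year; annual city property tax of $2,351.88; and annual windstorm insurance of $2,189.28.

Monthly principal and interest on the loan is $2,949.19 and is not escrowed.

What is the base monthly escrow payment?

School district tax = $4,931.76 annually
Hazard insurance = $1,736.04 annually
Earthquake insurance = $1,212.00 annually
City property tax = $2,351.88 annually
Windstorm insurance = $2,189.28 annually
Yearly total = $4,931.76 + $1,736.04 + $1,212.00 + $2,351.88 + $2,189.28 = $12,420.96
Per month = $12,420.96 ÷ 12 = $1,035.08

$1,035.08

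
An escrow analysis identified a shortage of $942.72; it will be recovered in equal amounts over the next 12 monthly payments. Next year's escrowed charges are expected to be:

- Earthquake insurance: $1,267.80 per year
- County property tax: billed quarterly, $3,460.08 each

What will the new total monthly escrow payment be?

$1,337.57

Earthquake insurance — $1,267.80/yr
County property tax — $3,460.08 × 4 = $13,840.32/yr
Combined annual = $1,267.80 + $13,840.32 = $15,108.12
Base monthly escrow = $15,108.12 ÷ 12 = $1,259.01
Shortage spread = $942.72 / 12 = $78.56/mo
Adjusted monthly = $1,259.01 + $78.56 = $1,337.57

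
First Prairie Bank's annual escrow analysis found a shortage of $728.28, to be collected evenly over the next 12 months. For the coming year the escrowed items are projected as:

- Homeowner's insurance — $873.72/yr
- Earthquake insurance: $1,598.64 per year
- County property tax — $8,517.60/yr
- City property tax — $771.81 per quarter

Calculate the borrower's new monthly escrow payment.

Homeowner's insurance — $873.72
Earthquake insurance — $1,598.64
County property tax — $8,517.60
City property tax — $771.81 × 4 = $3,087.24
Total per year = $873.72 + $1,598.64 + $8,517.60 + $3,087.24 = $14,077.20
Monthly = $14,077.20 ÷ 12 = $1,173.10
Shortage spread = $728.28 ÷ 12 = $60.69/mo
New monthly escrow = $1,173.10 + $60.69 = $1,233.79

$1,233.79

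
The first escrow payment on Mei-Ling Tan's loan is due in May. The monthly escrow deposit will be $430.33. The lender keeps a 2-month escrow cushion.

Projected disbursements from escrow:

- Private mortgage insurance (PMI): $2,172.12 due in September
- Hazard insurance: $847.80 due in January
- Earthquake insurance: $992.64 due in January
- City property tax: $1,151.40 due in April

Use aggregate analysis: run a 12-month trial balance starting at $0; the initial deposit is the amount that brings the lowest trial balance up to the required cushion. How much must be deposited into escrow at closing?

$1,000.25

Cushion = 2 × $430.33 = $860.66
Trial balance (start $0, +$430.33 each month, − disbursements):
  May: +$430.33 → $430.33
  Jun: +$430.33 → $860.66
  Jul: +$430.33 → $1,290.99
  Aug: +$430.33 → $1,721.32
  Sep: +$430.33 − $2,172.12 → -$20.47
  Oct: +$430.33 → $409.86
  Nov: +$430.33 → $840.19
  Dec: +$430.33 → $1,270.52
  Jan: +$430.33 − $1,840.44 → -$139.59
  Feb: +$430.33 → $290.74
  Mar: +$430.33 → $721.07
  Apr: +$430.33 − $1,151.40 → $0.00
Lowest trial balance = -$139.59 (Jan)
Initial deposit = cushion − low point = $860.66 − (-$139.59) = $1,000.25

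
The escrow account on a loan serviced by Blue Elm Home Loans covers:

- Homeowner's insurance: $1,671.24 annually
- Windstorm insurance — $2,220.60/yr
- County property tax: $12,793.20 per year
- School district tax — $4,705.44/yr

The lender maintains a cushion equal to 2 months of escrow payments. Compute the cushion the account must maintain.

$3,565.08

Homeowner's insurance: $1,671.24 per year
Windstorm insurance: $2,220.60 per year
County property tax: $12,793.20 per year
School district tax: $4,705.44 per year
Total annual escrow = $21,390.48
Base monthly escrow = $21,390.48 ÷ 12 = $1,782.54
Cushion = 2 × $1,782.54 = $3,565.08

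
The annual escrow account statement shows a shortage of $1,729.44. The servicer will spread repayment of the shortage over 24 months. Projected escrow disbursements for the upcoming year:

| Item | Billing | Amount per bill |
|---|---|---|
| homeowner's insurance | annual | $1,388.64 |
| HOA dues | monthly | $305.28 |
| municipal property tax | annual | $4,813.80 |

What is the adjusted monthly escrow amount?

Homeowner's insurance — $1,388.64 per year
HOA dues — $305.28 × 12 = $3,663.36 per year
Municipal property tax — $4,813.80 per year
Combined annual = $1,388.64 + $3,663.36 + $4,813.80 = $9,865.80
Monthly = $9,865.80 / 12 = $822.15
Monthly shortage recovery: $1,729.44 ÷ 24 = $72.06
Adjusted monthly = $822.15 + $72.06 = $894.21

$894.21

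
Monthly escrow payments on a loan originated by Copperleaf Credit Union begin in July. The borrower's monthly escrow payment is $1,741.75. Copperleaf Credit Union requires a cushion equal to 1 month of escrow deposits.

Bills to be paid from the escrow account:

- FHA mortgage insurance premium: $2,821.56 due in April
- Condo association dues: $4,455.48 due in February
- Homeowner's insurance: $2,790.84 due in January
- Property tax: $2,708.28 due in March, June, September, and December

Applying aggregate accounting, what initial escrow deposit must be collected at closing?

$2,516.97

Cushion = 1 × $1,741.75 = $1,741.75
Trial balance (start $0, +$1,741.75 each month, − disbursements):
  Jul: +$1,741.75 → $1,741.75
  Aug: +$1,741.75 → $3,483.50
  Sep: +$1,741.75 − $2,708.28 → $2,516.97
  Oct: +$1,741.75 → $4,258.72
  Nov: +$1,741.75 → $6,000.47
  Dec: +$1,741.75 − $2,708.28 → $5,033.94
  Jan: +$1,741.75 − $2,790.84 → $3,984.85
  Feb: +$1,741.75 − $4,455.48 → $1,271.12
  Mar: +$1,741.75 − $2,708.28 → $304.59
  Apr: +$1,741.75 − $2,821.56 → -$775.22
  May: +$1,741.75 → $966.53
  Jun: +$1,741.75 − $2,708.28 → $0.00
Lowest trial balance = -$775.22 (Apr)
Initial deposit = cushion − low point = $1,741.75 − (-$775.22) = $2,516.97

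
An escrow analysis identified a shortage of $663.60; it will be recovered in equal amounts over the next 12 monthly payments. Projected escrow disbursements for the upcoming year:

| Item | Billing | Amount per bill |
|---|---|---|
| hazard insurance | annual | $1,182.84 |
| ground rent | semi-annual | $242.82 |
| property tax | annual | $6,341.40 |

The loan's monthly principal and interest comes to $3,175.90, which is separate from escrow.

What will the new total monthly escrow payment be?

$722.79

Hazard insurance — $1,182.84 annually
Ground rent — $242.82 × 2 = $485.64 annually
Property tax — $6,341.40 annually
Combined annual = $8,009.88
Monthly escrow = $8,009.88 / 12 = $667.49
Shortage per month = $663.60 ÷ 12 = $55.30
Adjusted monthly = $667.49 + $55.30 = $722.79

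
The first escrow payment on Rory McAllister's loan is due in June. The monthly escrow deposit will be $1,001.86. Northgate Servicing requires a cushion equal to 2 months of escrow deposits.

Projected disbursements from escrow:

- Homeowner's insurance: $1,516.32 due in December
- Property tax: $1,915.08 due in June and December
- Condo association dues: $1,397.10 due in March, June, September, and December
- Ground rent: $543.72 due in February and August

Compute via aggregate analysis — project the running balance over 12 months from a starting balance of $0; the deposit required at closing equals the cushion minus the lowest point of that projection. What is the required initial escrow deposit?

Cushion = 2 × $1,001.86 = $2,003.72
Trial balance (start $0, +$1,001.86 each month, − disbursements):
  Jun: +$1,001.86 − $3,312.18 → -$2,310.32
  Jul: +$1,001.86 → -$1,308.46
  Aug: +$1,001.86 − $543.72 → -$850.32
  Sep: +$1,001.86 − $1,397.10 → -$1,245.56
  Oct: +$1,001.86 → -$243.70
  Nov: +$1,001.86 → $758.16
  Dec: +$1,001.86 − $4,828.50 → -$3,068.48
  Jan: +$1,001.86 → -$2,066.62
  Feb: +$1,001.86 − $543.72 → -$1,608.48
  Mar: +$1,001.86 − $1,397.10 → -$2,003.72
  Apr: +$1,001.86 → -$1,001.86
  May: +$1,001.86 → $0.00
Lowest trial balance = -$3,068.48 (Dec)
Initial deposit = cushion − low point = $2,003.72 − (-$3,068.48) = $5,072.20

$5,072.20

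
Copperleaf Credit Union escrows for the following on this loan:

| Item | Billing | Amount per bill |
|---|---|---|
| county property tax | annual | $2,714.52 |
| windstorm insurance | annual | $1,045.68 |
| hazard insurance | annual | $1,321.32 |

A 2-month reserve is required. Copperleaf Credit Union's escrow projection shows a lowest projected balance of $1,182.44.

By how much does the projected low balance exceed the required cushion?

County property tax: $2,714.52 annually
Windstorm insurance: $1,045.68 annually
Hazard insurance: $1,321.32 annually
Yearly total = $5,081.52
Base monthly escrow = $5,081.52 ÷ 12 = $423.46
Cushion = 2 × $423.46 = $846.92
Surplus = $1,182.44 − $846.92 = $335.52

$335.52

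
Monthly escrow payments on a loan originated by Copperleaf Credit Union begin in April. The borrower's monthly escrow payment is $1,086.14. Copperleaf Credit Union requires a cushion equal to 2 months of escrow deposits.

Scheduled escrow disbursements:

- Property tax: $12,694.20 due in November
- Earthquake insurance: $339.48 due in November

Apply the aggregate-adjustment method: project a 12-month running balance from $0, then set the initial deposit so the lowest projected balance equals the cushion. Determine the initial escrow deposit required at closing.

Cushion = 2 × $1,086.14 = $2,172.28
Trial balance (start $0, +$1,086.14 each month, − disbursements):
  Apr: +$1,086.14 → $1,086.14
  May: +$1,086.14 → $2,172.28
  Jun: +$1,086.14 → $3,258.42
  Jul: +$1,086.14 → $4,344.56
  Aug: +$1,086.14 → $5,430.70
  Sep: +$1,086.14 → $6,516.84
  Oct: +$1,086.14 → $7,602.98
  Nov: +$1,086.14 − $13,033.68 → -$4,344.56
  Dec: +$1,086.14 → -$3,258.42
  Jan: +$1,086.14 → -$2,172.28
  Feb: +$1,086.14 → -$1,086.14
  Mar: +$1,086.14 → $0.00
Lowest trial balance = -$4,344.56 (Nov)
Initial deposit = cushion − low point = $2,172.28 − (-$4,344.56) = $6,516.84

$6,516.84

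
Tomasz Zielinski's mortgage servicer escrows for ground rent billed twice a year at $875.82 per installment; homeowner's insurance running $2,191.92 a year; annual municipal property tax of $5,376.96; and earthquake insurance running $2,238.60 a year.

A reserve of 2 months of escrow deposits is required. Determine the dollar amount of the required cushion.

Ground rent — $875.82 × 2 = $1,751.64 per year
Homeowner's insurance — $2,191.92 per year
Municipal property tax — $5,376.96 per year
Earthquake insurance — $2,238.60 per year
Combined annual = $1,751.64 + $2,191.92 + $5,376.96 + $2,238.60 = $11,559.12
Per month = $11,559.12 ÷ 12 = $963.26
Reserve = 2 × $963.26 = $1,926.52

$1,926.52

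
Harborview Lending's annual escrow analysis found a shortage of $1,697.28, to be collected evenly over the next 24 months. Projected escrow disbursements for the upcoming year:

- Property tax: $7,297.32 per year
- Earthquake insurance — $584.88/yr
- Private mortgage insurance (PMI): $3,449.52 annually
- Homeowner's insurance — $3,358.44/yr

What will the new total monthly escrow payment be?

$1,294.90

Property tax = $7,297.32 annually
Earthquake insurance = $584.88 annually
Private mortgage insurance (PMI) = $3,449.52 annually
Homeowner's insurance = $3,358.44 annually
Yearly total = $14,690.16
Per month = $14,690.16 / 12 = $1,224.18
Monthly shortage recovery: $1,697.28 / 24 = $70.72
Adjusted monthly = $1,224.18 + $70.72 = $1,294.90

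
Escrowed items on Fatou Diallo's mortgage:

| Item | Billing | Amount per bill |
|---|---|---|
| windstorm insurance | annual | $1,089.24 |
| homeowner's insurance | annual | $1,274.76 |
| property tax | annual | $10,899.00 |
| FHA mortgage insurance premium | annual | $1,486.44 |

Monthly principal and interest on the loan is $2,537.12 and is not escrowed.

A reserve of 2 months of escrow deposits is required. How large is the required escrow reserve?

Windstorm insurance = $1,089.24 per year
Homeowner's insurance = $1,274.76 per year
Property tax = $10,899.00 per year
FHA mortgage insurance premium = $1,486.44 per year
Total per year = $1,089.24 + $1,274.76 + $10,899.00 + $1,486.44 = $14,749.44
Per month = $14,749.44 ÷ 12 = $1,229.12
Reserve = 2 × $1,229.12 = $2,458.24

$2,458.24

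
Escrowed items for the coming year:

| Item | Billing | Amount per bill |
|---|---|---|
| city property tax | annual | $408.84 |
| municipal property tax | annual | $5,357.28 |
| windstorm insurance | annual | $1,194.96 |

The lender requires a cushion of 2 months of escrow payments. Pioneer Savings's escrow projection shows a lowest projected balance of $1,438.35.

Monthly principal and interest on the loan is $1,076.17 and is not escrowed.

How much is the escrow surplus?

City property tax: $408.84 annually
Municipal property tax: $5,357.28 annually
Windstorm insurance: $1,194.96 annually
Combined annual = $408.84 + $5,357.28 + $1,194.96 = $6,961.08
Monthly escrow = $6,961.08 ÷ 12 = $580.09
Required cushion = 2 × $580.09 = $1,160.18
Excess over cushion: $1,438.35 − $1,160.18 = $278.17

$278.17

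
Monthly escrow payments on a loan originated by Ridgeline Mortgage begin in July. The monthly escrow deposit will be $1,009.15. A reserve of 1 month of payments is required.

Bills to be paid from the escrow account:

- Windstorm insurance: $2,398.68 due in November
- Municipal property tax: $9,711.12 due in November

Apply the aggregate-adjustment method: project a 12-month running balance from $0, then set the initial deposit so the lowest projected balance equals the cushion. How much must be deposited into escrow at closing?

$8,073.20

Cushion = 1 × $1,009.15 = $1,009.15
Trial balance (start $0, +$1,009.15 each month, − disbursements):
  Jul: +$1,009.15 → $1,009.15
  Aug: +$1,009.15 → $2,018.30
  Sep: +$1,009.15 → $3,027.45
  Oct: +$1,009.15 → $4,036.60
  Nov: +$1,009.15 − $12,109.80 → -$7,064.05
  Dec: +$1,009.15 → -$6,054.90
  Jan: +$1,009.15 → -$5,045.75
  Feb: +$1,009.15 → -$4,036.60
  Mar: +$1,009.15 → -$3,027.45
  Apr: +$1,009.15 → -$2,018.30
  May: +$1,009.15 → -$1,009.15
  Jun: +$1,009.15 → $0.00
Lowest trial balance = -$7,064.05 (Nov)
Initial deposit = cushion − low point = $1,009.15 − (-$7,064.05) = $8,073.20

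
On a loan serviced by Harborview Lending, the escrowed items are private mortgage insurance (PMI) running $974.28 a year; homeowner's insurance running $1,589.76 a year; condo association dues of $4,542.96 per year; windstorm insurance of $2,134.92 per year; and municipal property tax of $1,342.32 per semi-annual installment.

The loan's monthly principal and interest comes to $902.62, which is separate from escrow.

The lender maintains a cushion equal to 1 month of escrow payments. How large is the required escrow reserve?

Private mortgage insurance (PMI) — $974.28 annually
Homeowner's insurance — $1,589.76 annually
Condo association dues — $4,542.96 annually
Windstorm insurance — $2,134.92 annually
Municipal property tax — $1,342.32 × 2 = $2,684.64 annually
Total annual escrow = $11,926.56
Monthly = $11,926.56 / 12 = $993.88
Cushion = 1 × $993.88 = $993.88

$993.88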